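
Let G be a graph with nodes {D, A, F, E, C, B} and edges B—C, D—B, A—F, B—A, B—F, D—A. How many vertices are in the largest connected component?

5

E is isolated — a component by itself.
Starting from A we can reach A, B, C, D, F. That is one component of size 5.
The largest has 5 vertices.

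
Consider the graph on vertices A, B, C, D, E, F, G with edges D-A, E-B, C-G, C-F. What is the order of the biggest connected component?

3

Starting from B we can reach B, E. That is one component of size 2.
Starting from A we can reach A, D. That is one component of size 2.
Starting from C we can reach C, F, G. That is one component of size 3.
The largest has 3 vertices.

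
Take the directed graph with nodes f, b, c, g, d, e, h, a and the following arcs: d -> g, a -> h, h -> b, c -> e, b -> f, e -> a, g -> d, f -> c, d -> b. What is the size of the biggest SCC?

{a, b, c, e, f, h} are all mutually reachable — one SCC of size 6.
{d, g} are all mutually reachable — one SCC of size 2.
The largest has 6 vertices.

6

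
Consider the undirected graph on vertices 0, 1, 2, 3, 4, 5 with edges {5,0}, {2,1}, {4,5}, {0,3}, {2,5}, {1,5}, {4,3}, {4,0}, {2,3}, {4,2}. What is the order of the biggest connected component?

6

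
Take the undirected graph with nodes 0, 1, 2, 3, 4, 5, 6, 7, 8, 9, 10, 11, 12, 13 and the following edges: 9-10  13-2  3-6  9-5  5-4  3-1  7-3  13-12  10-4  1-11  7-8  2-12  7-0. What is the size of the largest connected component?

7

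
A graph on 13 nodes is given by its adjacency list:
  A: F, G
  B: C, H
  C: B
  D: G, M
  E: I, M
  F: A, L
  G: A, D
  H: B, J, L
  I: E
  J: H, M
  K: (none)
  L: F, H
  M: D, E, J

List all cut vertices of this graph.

B, E, H, M

Removing B increases the component count from 2 to 3, so B is a cut vertex.
Removing E increases the component count from 2 to 3, so E is a cut vertex.
Removing H increases the component count from 2 to 3, so H is a cut vertex.
Likewise M is a cut vertex.
By contrast removing L leaves 2 components; it is not a cut vertex. No other vertex is a cut vertex either.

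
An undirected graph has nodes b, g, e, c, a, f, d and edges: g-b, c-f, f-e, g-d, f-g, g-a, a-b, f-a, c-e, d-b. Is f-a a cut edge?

No

After removing f-a, the path f-g-a still connects them, so the edge is not a bridge.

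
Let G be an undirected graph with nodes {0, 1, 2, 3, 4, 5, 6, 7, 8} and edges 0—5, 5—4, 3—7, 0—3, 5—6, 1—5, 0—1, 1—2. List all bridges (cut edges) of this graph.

0-3, 1-2, 3-7, 4-5, 5-6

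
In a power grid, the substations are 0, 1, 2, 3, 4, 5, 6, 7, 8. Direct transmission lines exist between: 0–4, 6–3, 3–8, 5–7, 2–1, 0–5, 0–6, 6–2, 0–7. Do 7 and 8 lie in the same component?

From 7 we can reach 0, 1, 2, 3, 4, 5, 6, 7, 8, which includes 8.

Yes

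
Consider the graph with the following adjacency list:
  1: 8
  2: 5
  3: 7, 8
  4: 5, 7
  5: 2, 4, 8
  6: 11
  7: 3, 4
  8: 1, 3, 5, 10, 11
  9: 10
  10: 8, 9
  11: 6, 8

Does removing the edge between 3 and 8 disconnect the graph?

No

After removing 3-8, the path 3-7-4-5-8 still connects them, so the edge is not a bridge.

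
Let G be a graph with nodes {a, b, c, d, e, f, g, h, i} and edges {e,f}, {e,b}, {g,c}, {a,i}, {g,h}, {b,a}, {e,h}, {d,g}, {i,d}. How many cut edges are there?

2

The edges on the cycle e-b-a-i-d-g-h-e are not bridges since each lies on that cycle.
But removing g—c disconnects g from c; removing e—f disconnects e from f — these are bridges.
That makes 2 bridges.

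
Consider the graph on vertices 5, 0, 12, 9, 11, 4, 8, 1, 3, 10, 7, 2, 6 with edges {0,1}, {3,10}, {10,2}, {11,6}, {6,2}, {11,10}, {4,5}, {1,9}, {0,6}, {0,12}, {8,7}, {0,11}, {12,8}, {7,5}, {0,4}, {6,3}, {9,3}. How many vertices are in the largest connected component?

Starting from 0 we can reach 0, 1, 2, 3, 4, 5, 6, 7, 8, 9, 10, 11, 12. That is one component of size 13.
The largest has 13 vertices.

13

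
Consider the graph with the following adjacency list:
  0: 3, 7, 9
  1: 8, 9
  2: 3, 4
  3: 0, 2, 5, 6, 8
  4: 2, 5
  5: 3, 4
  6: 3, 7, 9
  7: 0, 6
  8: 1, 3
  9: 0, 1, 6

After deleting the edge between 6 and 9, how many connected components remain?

6 and 9 are still connected via 6-3-0-9, so the component count stays at 1.

1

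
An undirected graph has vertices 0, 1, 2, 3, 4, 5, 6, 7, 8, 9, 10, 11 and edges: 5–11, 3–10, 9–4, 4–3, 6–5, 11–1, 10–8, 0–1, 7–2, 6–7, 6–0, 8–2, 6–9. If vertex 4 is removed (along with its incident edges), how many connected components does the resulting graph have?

With 4 gone, the remaining components are: {0, 1, 2, 3, 5, 6, 7, 8, 9, 10, 11}.
That is 1 component.

1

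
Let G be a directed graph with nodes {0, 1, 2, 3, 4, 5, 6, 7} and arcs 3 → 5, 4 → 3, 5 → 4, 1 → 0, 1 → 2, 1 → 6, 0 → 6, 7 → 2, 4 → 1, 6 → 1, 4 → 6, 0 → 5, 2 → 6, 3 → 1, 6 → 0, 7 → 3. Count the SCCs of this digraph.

{0, 1, 2, 3, 4, 5, 6} are all mutually reachable — one SCC of size 7.
{7} is an SCC by itself.
That gives 2 strongly connected components.

2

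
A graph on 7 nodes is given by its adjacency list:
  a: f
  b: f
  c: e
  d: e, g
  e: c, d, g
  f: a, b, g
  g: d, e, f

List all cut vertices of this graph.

e, f, g

Removing e increases the component count from 1 to 2, so e is a cut vertex.
Removing f increases the component count from 1 to 3, so f is a cut vertex.
Removing g increases the component count from 1 to 2, so g is a cut vertex.
By contrast removing d leaves 1 component; it is not a cut vertex. No other vertex is a cut vertex either.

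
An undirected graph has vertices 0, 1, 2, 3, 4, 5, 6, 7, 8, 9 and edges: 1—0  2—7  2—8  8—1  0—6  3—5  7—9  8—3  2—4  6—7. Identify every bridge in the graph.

2-4, 3-5, 3-8, 7-9

The edges on the cycle 2-8-1-0-6-7-2 are not bridges since each lies on that cycle.
But removing 3—5 disconnects 3 from 5; removing 3—8 disconnects 3 from 8; removing 2—4 disconnects 2 from 4; removing 7—9 disconnects 7 from 9 — these are bridges.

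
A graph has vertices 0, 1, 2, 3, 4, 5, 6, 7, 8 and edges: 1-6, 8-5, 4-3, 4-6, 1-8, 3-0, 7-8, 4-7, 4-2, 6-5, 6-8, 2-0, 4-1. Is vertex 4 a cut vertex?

Yes

Deleting 4 raises the number of components from 1 to 2, so 4 is a cut vertex.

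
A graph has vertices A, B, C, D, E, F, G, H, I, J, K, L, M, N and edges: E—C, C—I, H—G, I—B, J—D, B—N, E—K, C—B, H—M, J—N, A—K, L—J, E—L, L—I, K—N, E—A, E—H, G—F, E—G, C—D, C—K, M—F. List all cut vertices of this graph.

E

Removing E increases the component count from 1 to 2, so E is a cut vertex.
By contrast removing L leaves 1 component; it is not a cut vertex. No other vertex is a cut vertex either.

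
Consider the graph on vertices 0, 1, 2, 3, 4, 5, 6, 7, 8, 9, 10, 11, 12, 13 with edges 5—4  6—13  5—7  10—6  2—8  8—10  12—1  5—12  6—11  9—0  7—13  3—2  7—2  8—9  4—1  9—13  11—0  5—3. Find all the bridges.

The edges on the cycle 8-10-6-11-0-9-8 are not bridges since each lies on that cycle.
Every edge lies on some cycle, so there are no bridges.

none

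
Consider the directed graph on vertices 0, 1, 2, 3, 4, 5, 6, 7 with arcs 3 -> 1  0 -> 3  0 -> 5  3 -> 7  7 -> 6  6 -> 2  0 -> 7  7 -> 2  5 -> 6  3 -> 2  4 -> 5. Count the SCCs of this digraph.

8

{4} is an SCC by itself.
{2} is an SCC by itself.
{7} is an SCC by itself.
{1} is an SCC by itself.
{6} is an SCC by itself.
(and 3 more singleton SCCs)
That gives 8 strongly connected components.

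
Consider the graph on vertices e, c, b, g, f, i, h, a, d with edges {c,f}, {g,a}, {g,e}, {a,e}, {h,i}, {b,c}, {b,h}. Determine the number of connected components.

d is isolated — a component by itself.
Starting from a we can reach a, e, g. That is one component of size 3.
Starting from b we can reach b, c, f, h, i. That is one component of size 5.
Total: 3 components.

3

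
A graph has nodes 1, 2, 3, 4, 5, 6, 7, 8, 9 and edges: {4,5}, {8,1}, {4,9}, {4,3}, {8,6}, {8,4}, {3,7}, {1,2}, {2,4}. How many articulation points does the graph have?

3

Removing 3 increases the component count from 1 to 2, so 3 is a cut vertex.
Removing 4 increases the component count from 1 to 4, so 4 is a cut vertex.
Removing 8 increases the component count from 1 to 2, so 8 is a cut vertex.
By contrast removing 5 leaves 1 component; it is not a cut vertex. No other vertex is a cut vertex either.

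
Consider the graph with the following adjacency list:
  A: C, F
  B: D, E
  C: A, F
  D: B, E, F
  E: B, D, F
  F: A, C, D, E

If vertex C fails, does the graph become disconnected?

Deleting C leaves 1 component (was 1) (its neighbors A, F remain connected to each other), so C is not a cut vertex.

No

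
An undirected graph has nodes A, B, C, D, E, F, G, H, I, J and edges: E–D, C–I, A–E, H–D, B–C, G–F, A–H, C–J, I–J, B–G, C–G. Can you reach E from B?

The component containing B is {B, C, F, G, I, J}, and E is not in it.

No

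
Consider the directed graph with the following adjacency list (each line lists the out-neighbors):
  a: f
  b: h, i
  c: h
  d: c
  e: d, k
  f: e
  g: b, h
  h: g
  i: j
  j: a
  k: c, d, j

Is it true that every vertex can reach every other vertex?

Yes

From a we can reach every vertex (a, b, c, d, e, f, g, h, i, j, k), and every vertex can reach a (a, b, c, d, e, f, g, h, i, j, k). So the whole graph is one strongly connected component.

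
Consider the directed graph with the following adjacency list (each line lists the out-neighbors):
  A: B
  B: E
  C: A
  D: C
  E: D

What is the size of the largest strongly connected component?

{A, B, C, D, E} are all mutually reachable — one SCC of size 5.
The largest has 5 vertices.

5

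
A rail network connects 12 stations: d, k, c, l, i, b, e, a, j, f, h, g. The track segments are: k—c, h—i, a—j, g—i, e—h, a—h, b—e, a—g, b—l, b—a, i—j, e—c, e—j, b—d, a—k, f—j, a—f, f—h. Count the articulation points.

Removing b increases the component count from 1 to 3, so b is a cut vertex.
By contrast removing d leaves 1 component; it is not a cut vertex. No other vertex is a cut vertex either.

1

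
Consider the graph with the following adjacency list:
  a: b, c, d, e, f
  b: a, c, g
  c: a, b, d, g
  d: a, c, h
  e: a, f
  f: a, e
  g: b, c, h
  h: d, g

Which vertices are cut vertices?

Removing a increases the component count from 1 to 2, so a is a cut vertex.
By contrast removing f leaves 1 component; it is not a cut vertex. No other vertex is a cut vertex either.

a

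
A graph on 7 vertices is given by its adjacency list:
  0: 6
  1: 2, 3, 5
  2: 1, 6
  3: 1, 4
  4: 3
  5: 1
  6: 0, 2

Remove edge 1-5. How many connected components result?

Before removal there is 1 component.
1-5 is a bridge — removing it separates 1's side from 5's side.
After removal: 2 components.

2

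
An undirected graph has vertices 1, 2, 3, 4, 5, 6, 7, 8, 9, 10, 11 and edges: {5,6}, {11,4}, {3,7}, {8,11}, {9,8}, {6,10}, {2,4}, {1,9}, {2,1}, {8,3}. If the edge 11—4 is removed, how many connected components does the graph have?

2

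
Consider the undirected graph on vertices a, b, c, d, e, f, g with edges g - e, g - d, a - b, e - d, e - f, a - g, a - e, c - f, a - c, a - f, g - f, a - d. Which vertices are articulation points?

a

Removing a increases the component count from 1 to 2, so a is a cut vertex.
By contrast removing f leaves 1 component; it is not a cut vertex. No other vertex is a cut vertex either.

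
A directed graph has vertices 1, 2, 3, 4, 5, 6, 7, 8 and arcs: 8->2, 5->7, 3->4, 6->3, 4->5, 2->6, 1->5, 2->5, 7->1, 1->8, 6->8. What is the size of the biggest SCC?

{1, 2, 3, 4, 5, 6, 7, 8} are all mutually reachable — one SCC of size 8.
The largest has 8 vertices.

8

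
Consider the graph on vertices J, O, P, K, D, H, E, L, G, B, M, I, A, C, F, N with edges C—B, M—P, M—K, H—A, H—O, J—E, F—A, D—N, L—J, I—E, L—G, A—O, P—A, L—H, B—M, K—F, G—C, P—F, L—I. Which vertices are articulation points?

Removing L increases the component count from 2 to 3, so L is a cut vertex.
By contrast removing D leaves 2 components; it is not a cut vertex. No other vertex is a cut vertex either.

L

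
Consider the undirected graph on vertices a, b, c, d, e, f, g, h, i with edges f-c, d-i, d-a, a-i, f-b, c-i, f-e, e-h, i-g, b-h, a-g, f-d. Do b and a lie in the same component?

From b we can reach a, b, c, d, e, f, g, h, i, which includes a.

Yes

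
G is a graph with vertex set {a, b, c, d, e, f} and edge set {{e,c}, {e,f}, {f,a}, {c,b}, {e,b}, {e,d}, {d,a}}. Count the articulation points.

1

Removing e increases the component count from 1 to 2, so e is a cut vertex.
By contrast removing b leaves 1 component; it is not a cut vertex. No other vertex is a cut vertex either.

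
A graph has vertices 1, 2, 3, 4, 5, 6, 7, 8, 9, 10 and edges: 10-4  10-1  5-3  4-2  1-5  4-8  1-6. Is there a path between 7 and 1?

The component containing 7 is {7}, and 1 is not in it.

No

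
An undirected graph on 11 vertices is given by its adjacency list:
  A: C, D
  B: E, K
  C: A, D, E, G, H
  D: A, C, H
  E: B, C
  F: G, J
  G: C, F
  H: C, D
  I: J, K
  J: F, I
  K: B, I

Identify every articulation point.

Removing C increases the component count from 1 to 2, so C is a cut vertex.
By contrast removing E leaves 1 component; it is not a cut vertex. No other vertex is a cut vertex either.

C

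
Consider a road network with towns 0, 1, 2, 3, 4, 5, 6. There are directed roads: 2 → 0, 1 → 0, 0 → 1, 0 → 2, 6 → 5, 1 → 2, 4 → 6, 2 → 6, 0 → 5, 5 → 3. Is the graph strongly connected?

No

There is no directed path from 0 to 4, so the graph is not strongly connected.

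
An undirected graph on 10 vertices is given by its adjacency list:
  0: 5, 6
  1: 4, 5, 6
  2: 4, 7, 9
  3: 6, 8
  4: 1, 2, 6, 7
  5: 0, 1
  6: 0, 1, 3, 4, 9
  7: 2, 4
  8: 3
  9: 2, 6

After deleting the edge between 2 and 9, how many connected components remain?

2 and 9 are still connected via 2-4-6-9, so the component count stays at 1.

1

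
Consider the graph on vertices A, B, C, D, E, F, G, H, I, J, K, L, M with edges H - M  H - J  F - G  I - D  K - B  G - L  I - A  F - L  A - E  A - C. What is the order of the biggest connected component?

Starting from B we can reach B, K. That is one component of size 2.
Starting from F we can reach F, G, L. That is one component of size 3.
Starting from H we can reach H, J, M. That is one component of size 3.
Starting from A we can reach A, C, D, E, I. That is one component of size 5.
The largest has 5 vertices.

5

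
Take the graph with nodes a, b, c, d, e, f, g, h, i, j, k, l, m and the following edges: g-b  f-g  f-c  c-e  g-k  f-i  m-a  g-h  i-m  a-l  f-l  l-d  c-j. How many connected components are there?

1

Starting from a we can reach a, b, c, d, e, f, g, h, i, j, k, l, m. That is one component of size 13.
Total: 1 component.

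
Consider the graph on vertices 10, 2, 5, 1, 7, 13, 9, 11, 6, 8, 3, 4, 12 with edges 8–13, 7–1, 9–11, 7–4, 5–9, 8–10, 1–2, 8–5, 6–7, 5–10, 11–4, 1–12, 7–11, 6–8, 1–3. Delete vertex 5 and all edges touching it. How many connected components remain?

With 5 gone, the remaining components are: {1, 2, 3, 4, 6, 7, 8, 9, 10, 11, 12, 13}.
That is 1 component.

1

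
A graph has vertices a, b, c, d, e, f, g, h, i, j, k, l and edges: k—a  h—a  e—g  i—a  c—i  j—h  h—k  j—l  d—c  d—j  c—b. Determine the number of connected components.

f is isolated — a component by itself.
Starting from e we can reach e, g. That is one component of size 2.
Starting from a we can reach a, b, c, d, h, i, j, k, l. That is one component of size 9.
Total: 3 components.

3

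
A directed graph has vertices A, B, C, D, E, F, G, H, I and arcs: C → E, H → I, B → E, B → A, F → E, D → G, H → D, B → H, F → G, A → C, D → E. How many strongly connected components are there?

9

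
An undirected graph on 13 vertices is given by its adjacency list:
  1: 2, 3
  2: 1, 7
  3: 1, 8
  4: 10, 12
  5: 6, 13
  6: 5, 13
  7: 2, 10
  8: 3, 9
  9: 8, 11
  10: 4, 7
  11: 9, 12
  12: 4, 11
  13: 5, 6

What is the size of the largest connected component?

Starting from 5 we can reach 5, 6, 13. That is one component of size 3.
Starting from 1 we can reach 1, 2, 3, 4, 7, 8, 9, 10, 11, 12. That is one component of size 10.
The largest has 10 vertices.

10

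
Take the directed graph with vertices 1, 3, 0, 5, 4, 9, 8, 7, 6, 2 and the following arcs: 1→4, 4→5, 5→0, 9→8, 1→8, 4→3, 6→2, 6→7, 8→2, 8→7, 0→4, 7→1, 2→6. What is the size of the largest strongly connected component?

5

{1, 2, 6, 7, 8} are all mutually reachable — one SCC of size 5.
{0, 4, 5} are all mutually reachable — one SCC of size 3.
{3} is an SCC by itself.
{9} is an SCC by itself.
The largest has 5 vertices.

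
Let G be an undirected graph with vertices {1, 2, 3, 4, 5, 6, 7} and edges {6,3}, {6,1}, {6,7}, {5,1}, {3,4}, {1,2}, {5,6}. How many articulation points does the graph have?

Removing 1 increases the component count from 1 to 2, so 1 is a cut vertex.
Removing 3 increases the component count from 1 to 2, so 3 is a cut vertex.
Removing 6 increases the component count from 1 to 3, so 6 is a cut vertex.
By contrast removing 5 leaves 1 component; it is not a cut vertex. No other vertex is a cut vertex either.

3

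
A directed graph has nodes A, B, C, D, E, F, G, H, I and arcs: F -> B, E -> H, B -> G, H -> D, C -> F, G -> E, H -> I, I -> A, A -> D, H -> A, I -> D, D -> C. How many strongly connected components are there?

1

{A, B, C, D, E, F, G, H, I} are all mutually reachable — one SCC of size 9.
That gives 1 strongly connected component.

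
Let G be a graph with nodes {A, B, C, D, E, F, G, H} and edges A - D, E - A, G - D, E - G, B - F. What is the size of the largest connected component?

4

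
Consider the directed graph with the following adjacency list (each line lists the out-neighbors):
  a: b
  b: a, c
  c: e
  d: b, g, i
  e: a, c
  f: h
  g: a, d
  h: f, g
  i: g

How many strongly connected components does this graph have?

{a, b, c, e} are all mutually reachable — one SCC of size 4.
{d, g, i} are all mutually reachable — one SCC of size 3.
{f, h} are all mutually reachable — one SCC of size 2.
That gives 3 strongly connected components.

3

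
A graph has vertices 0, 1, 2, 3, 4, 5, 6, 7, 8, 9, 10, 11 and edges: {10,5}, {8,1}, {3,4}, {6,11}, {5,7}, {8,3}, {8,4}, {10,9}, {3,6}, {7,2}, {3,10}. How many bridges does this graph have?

The edges on the cycle 8-3-4-8 are not bridges since each lies on that cycle.
But removing 3-10 disconnects 3 from 10; removing 10-5 disconnects 10 from 5; removing 8-1 disconnects 8 from 1; removing 7-2 disconnects 7 from 2 — these are bridges.
In total 8 edges are bridges.

8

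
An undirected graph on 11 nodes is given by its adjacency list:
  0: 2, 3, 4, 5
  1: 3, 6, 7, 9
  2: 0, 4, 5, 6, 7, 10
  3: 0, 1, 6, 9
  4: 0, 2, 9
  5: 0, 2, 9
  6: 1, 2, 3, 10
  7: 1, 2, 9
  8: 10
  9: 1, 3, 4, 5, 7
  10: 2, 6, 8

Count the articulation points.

Removing 10 increases the component count from 1 to 2, so 10 is a cut vertex.
By contrast removing 7 leaves 1 component; it is not a cut vertex. No other vertex is a cut vertex either.

1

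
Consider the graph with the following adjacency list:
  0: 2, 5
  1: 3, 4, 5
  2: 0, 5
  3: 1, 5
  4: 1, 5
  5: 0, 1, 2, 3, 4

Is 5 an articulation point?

Yes

Deleting 5 raises the number of components from 1 to 2, so 5 is a cut vertex.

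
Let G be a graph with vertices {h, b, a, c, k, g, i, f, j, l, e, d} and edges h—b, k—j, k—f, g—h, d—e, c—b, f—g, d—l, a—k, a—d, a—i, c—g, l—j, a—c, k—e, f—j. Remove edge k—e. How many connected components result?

1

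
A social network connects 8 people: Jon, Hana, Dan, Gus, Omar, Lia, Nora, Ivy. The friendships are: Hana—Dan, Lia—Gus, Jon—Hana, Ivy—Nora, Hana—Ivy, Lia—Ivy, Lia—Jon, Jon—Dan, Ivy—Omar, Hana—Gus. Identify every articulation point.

Ivy

Removing Ivy increases the component count from 1 to 3, so Ivy is a cut vertex.
By contrast removing Lia leaves 1 component; it is not a cut vertex. No other vertex is a cut vertex either.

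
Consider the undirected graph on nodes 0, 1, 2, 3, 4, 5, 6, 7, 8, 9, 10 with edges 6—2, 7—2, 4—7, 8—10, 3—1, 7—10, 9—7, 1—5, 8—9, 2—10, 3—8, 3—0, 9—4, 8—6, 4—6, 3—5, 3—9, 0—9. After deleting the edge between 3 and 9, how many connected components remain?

1

3 and 9 are still connected via 3-0-9, so the component count stays at 1.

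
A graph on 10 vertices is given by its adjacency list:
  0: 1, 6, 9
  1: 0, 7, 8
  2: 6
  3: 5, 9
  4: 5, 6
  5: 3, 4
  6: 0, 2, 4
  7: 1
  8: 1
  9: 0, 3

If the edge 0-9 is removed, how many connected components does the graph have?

1

0 and 9 are still connected via 0-6-4-5-3-9, so the component count stays at 1.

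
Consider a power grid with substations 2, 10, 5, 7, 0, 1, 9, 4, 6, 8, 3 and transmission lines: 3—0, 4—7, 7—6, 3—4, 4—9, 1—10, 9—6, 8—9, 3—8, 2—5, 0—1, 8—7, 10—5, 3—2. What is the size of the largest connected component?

Starting from 0 we can reach 0, 1, 2, 3, 4, 5, 6, 7, 8, 9, 10. That is one component of size 11.
The largest has 11 vertices.

11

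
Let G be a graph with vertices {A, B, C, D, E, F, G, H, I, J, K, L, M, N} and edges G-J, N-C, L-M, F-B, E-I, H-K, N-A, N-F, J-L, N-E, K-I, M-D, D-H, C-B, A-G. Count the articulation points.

1

Removing N increases the component count from 1 to 2, so N is a cut vertex.
By contrast removing I leaves 1 component; it is not a cut vertex. No other vertex is a cut vertex either.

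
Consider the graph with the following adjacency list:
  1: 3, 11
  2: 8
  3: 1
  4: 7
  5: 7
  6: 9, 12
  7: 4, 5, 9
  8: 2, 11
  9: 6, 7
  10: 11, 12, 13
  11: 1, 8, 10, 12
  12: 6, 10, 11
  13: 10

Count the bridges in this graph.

The edges on the cycle 10-11-12-10 are not bridges since each lies on that cycle.
But removing 11-8 disconnects 11 from 8; removing 8-2 disconnects 8 from 2; removing 10-13 disconnects 10 from 13; removing 6-9 disconnects 6 from 9 — these are bridges.
In total 10 edges are bridges.

10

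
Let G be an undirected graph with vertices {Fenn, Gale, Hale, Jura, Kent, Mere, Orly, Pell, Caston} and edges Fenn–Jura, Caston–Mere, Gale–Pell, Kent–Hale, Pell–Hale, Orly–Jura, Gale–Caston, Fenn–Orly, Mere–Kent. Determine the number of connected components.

2

Starting from Fenn we can reach Fenn, Jura, Orly. That is one component of size 3.
Starting from Gale we can reach Gale, Hale, Kent, Mere, Pell, Caston. That is one component of size 6.
Total: 2 components.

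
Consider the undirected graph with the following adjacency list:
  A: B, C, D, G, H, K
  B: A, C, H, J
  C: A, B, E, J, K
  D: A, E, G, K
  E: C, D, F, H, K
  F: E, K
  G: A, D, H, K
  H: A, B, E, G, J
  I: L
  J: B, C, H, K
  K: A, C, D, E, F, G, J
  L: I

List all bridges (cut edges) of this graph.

The edges on the cycle K-E-D-A-K are not bridges since each lies on that cycle.
But removing L-I disconnects L from I — this is a bridge.

I-L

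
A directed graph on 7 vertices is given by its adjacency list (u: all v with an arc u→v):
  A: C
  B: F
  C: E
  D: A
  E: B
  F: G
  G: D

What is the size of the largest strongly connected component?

7

{A, B, C, D, E, F, G} are all mutually reachable — one SCC of size 7.
The largest has 7 vertices.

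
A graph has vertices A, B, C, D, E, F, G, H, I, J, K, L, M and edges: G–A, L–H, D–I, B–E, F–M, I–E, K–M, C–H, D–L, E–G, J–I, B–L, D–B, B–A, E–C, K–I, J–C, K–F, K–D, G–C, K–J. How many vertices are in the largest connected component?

13

Starting from A we can reach A, B, C, D, E, F, G, H, I, J, K, L, M. That is one component of size 13.
The largest has 13 vertices.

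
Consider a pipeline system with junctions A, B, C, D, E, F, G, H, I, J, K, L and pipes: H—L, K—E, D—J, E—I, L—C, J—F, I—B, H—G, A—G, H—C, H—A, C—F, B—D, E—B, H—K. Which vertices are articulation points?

H

Removing H increases the component count from 1 to 2, so H is a cut vertex.
By contrast removing E leaves 1 component; it is not a cut vertex. No other vertex is a cut vertex either.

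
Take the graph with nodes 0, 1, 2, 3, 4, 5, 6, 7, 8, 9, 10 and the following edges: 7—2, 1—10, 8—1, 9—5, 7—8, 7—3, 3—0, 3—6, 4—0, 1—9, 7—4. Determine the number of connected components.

Starting from 0 we can reach 0, 1, 2, 3, 4, 5, 6, 7, 8, 9, 10. That is one component of size 11.
Total: 1 component.

1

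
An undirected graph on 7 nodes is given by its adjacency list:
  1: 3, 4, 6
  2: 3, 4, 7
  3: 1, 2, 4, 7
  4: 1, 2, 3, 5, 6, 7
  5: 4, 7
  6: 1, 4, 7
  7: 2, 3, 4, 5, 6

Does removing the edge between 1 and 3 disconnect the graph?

No

After removing 1-3, the path 1-4-3 still connects them, so the edge is not a bridge.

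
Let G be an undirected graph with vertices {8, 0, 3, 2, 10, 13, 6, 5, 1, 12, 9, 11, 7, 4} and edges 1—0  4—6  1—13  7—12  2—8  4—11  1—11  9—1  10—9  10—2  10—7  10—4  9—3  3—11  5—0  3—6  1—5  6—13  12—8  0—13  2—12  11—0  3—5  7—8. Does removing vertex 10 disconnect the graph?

Yes

Deleting 10 raises the number of components from 1 to 2, so 10 is a cut vertex.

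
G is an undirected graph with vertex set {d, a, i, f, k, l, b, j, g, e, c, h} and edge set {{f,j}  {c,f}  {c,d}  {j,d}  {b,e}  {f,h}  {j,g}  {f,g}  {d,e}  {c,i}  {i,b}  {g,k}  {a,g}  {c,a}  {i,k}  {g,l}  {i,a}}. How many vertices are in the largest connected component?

Starting from a we can reach a, b, c, d, e, f, g, h, i, j, k, l. That is one component of size 12.
The largest has 12 vertices.

12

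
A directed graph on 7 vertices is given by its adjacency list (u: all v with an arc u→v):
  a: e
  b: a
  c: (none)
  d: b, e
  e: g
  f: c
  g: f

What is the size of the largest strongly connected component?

1

{g} is an SCC by itself.
{e} is an SCC by itself.
{f} is an SCC by itself.
{a} is an SCC by itself.
{b} is an SCC by itself.
(and 2 more singleton SCCs)
The largest has 1 vertex.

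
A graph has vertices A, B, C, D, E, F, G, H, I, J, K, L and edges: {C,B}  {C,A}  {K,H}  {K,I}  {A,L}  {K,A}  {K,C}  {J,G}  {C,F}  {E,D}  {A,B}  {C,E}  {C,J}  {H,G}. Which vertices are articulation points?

Removing A increases the component count from 1 to 2, so A is a cut vertex.
Removing C increases the component count from 1 to 3, so C is a cut vertex.
Removing E increases the component count from 1 to 2, so E is a cut vertex.
Likewise K is a cut vertex.
By contrast removing H leaves 1 component; it is not a cut vertex. No other vertex is a cut vertex either.

A, C, E, K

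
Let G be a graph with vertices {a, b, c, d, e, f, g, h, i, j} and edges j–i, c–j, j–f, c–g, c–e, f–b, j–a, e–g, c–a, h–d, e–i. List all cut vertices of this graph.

f, j

Removing f increases the component count from 2 to 3, so f is a cut vertex.
Removing j increases the component count from 2 to 3, so j is a cut vertex.
By contrast removing h leaves 2 components; it is not a cut vertex. No other vertex is a cut vertex either.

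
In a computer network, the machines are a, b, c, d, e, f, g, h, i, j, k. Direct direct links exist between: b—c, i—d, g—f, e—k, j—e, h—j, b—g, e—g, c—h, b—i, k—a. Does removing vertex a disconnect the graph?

No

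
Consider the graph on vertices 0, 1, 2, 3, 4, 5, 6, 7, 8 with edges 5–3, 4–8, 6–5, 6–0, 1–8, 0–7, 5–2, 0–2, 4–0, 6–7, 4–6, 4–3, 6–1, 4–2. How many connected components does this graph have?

1

Starting from 0 we can reach 0, 1, 2, 3, 4, 5, 6, 7, 8. That is one component of size 9.
Total: 1 component.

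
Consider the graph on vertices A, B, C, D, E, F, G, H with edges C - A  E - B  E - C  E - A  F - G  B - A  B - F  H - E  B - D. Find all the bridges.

The edges on the cycle E-C-A-B-E are not bridges since each lies on that cycle.
But removing B - F disconnects B from F; removing F - G disconnects F from G; removing H - E disconnects H from E; removing D - B disconnects D from B — these are bridges.

B-D, B-F, E-H, F-G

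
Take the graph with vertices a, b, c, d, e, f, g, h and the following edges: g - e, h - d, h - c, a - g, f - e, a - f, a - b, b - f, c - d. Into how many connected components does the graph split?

2

Starting from c we can reach c, d, h. That is one component of size 3.
Starting from a we can reach a, b, e, f, g. That is one component of size 5.
Total: 2 components.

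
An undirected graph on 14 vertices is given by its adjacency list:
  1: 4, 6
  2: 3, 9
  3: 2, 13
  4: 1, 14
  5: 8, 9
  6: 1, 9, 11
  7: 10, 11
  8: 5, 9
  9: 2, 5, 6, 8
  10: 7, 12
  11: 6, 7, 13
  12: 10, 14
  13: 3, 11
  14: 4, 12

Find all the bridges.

The edges on the cycle 9-5-8-9 are not bridges since each lies on that cycle.
Every edge lies on some cycle, so there are no bridges.

none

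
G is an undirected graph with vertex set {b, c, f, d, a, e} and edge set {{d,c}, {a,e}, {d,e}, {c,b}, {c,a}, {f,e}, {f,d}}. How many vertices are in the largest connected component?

Starting from a we can reach a, b, c, d, e, f. That is one component of size 6.
The largest has 6 vertices.

6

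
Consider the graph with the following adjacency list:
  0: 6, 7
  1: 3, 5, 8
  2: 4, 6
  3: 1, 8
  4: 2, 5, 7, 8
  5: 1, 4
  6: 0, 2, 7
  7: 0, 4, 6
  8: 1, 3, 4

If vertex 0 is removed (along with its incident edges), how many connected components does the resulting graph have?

1

With 0 gone, the remaining components are: {1, 2, 3, 4, 5, 6, 7, 8}.
That is 1 component.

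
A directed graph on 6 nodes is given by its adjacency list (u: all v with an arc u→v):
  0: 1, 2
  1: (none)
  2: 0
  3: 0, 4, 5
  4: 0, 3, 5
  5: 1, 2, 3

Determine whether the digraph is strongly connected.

No

There is no directed path from 2 to 3, so the graph is not strongly connected.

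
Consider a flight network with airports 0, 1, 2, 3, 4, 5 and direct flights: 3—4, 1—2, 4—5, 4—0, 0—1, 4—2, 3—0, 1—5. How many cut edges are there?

0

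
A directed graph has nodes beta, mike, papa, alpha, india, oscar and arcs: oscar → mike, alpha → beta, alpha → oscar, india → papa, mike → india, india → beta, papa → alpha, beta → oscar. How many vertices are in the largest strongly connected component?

6

{beta, mike, papa, alpha, india, oscar} are all mutually reachable — one SCC of size 6.
The largest has 6 vertices.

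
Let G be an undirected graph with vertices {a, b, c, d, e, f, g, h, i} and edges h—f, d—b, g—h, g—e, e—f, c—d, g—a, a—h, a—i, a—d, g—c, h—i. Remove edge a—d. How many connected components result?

a and d are still connected via a-g-c-d, so the component count stays at 1.

1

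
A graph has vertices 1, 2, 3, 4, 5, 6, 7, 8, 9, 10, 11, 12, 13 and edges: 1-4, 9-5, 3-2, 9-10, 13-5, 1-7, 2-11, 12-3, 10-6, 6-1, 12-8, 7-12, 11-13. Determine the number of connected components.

1

Starting from 1 we can reach 1, 2, 3, 4, 5, 6, 7, 8, 9, 10, 11, 12, 13. That is one component of size 13.
Total: 1 component.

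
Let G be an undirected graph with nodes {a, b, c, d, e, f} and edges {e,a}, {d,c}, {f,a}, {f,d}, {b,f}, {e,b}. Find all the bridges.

c-d, d-f

The edges on the cycle e-b-f-a-e are not bridges since each lies on that cycle.
But removing d-c disconnects d from c; removing f-d disconnects f from d — these are bridges.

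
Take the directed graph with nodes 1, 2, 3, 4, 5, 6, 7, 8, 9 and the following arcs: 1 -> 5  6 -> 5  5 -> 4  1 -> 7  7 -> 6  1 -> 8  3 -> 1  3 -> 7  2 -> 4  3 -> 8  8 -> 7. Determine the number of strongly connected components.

{9} is an SCC by itself.
{4} is an SCC by itself.
{8} is an SCC by itself.
{2} is an SCC by itself.
{5} is an SCC by itself.
(and 4 more singleton SCCs)
That gives 9 strongly connected components.

9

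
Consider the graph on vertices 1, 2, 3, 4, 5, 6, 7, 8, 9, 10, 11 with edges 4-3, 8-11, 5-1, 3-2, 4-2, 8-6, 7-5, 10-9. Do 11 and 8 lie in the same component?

From 11 we can reach 6, 8, 11, which includes 8.

Yes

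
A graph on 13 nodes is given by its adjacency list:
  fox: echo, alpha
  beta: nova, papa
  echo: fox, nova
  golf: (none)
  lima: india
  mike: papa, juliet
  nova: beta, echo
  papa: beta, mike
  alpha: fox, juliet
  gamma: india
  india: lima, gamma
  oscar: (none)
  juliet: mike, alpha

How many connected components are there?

4

oscar is isolated — a component by itself.
golf is isolated — a component by itself.
Starting from lima we can reach lima, gamma, india. That is one component of size 3.
Starting from fox we can reach fox, beta, echo, mike, nova, papa, alpha, juliet. That is one component of size 8.
Total: 4 components.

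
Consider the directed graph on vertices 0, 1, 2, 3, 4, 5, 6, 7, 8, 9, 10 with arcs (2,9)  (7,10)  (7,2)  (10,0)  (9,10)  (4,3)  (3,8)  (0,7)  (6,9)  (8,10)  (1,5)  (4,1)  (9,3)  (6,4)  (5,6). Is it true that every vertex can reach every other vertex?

There is no directed path from 8 to 1, so the graph is not strongly connected.

No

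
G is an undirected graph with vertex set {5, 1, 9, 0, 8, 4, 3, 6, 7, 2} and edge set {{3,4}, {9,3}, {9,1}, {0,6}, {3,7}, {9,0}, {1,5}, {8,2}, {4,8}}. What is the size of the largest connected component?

10

Starting from 0 we can reach 0, 1, 2, 3, 4, 5, 6, 7, 8, 9. That is one component of size 10.
The largest has 10 vertices.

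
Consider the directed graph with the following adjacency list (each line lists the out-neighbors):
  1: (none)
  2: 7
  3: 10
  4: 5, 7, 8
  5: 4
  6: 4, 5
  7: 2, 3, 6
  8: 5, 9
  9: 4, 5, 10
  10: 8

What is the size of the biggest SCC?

9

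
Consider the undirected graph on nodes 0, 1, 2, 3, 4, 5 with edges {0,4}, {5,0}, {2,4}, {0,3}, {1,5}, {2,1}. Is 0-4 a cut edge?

After removing 0-4, the path 0-5-1-2-4 still connects them, so the edge is not a bridge.

No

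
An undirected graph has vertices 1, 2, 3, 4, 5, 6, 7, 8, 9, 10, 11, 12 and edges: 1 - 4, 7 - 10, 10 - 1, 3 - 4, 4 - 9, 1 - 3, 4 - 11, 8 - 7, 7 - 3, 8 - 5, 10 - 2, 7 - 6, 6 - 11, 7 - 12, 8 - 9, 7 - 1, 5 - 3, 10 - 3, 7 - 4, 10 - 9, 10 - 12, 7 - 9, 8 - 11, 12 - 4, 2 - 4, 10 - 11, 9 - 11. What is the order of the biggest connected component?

12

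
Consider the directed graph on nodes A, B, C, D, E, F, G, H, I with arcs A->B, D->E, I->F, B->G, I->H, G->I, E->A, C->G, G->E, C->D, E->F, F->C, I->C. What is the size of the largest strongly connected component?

8

{A, B, C, D, E, F, G, I} are all mutually reachable — one SCC of size 8.
{H} is an SCC by itself.
The largest has 8 vertices.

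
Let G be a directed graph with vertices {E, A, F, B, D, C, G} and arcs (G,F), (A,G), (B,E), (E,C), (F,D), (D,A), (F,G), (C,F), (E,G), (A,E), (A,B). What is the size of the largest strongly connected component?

{A, B, C, D, E, F, G} are all mutually reachable — one SCC of size 7.
The largest has 7 vertices.

7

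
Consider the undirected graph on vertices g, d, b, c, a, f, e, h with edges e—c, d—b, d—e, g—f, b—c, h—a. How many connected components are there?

Starting from a we can reach a, h. That is one component of size 2.
Starting from f we can reach f, g. That is one component of size 2.
Starting from b we can reach b, c, d, e. That is one component of size 4.
Total: 3 components.

3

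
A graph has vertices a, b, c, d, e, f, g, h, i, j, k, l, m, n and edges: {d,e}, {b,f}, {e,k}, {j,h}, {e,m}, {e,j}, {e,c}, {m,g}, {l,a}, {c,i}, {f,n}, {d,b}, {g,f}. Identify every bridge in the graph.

The edges on the cycle d-e-m-g-f-b-d are not bridges since each lies on that cycle.
But removing k-e disconnects k from e; removing e-c disconnects e from c; removing j-e disconnects j from e; removing f-n disconnects f from n — these are bridges.
In total 7 edges are bridges.

a-l, c-e, c-i, e-j, e-k, f-n, h-j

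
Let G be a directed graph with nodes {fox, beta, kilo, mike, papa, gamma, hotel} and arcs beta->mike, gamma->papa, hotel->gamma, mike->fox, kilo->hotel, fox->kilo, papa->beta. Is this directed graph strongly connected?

Yes

From beta we can reach every vertex (fox, beta, kilo, mike, papa, gamma, hotel), and every vertex can reach beta (fox, beta, kilo, mike, papa, gamma, hotel). So the whole graph is one strongly connected component.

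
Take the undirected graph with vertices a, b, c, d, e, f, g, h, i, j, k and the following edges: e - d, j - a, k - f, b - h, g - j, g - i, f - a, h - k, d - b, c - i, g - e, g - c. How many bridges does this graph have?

0

The edges on the cycle g-c-i-g are not bridges since each lies on that cycle.
Every edge lies on some cycle, so there are no bridges.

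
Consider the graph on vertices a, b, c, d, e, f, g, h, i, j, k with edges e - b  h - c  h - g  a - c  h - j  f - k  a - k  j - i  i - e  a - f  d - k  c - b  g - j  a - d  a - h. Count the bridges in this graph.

0

The edges on the cycle a-f-k-a are not bridges since each lies on that cycle.
Every edge lies on some cycle, so there are no bridges.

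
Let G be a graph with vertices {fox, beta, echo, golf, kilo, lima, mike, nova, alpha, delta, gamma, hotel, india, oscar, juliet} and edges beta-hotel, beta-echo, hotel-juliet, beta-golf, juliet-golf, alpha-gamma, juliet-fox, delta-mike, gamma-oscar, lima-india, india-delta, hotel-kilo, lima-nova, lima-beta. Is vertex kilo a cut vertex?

Deleting kilo leaves 2 components (was 2), so kilo is not a cut vertex.

No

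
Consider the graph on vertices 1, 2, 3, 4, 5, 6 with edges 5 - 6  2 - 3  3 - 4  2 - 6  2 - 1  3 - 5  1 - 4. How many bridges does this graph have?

The edges on the cycle 2-3-5-6-2 are not bridges since each lies on that cycle.
Every edge lies on some cycle, so there are no bridges.

0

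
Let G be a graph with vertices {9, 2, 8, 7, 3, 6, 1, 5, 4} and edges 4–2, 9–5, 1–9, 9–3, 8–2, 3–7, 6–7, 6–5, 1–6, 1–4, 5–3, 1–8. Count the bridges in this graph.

0

The edges on the cycle 1-8-2-4-1 are not bridges since each lies on that cycle.
Every edge lies on some cycle, so there are no bridges.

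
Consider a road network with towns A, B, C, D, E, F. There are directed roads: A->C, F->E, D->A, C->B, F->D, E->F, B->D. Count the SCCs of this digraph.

{A, B, C, D} are all mutually reachable — one SCC of size 4.
{E, F} are all mutually reachable — one SCC of size 2.
That gives 2 strongly connected components.

2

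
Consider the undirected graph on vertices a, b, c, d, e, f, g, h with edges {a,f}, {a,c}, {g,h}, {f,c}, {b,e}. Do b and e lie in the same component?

From b we can reach b, e, which includes e.

Yes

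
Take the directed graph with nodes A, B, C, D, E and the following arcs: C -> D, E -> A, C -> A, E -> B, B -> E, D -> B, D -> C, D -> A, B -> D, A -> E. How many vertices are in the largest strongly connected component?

5

{A, B, C, D, E} are all mutually reachable — one SCC of size 5.
The largest has 5 vertices.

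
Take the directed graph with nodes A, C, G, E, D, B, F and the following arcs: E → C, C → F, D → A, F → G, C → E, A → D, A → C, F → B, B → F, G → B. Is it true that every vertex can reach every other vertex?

No

There is no directed path from E to D, so the graph is not strongly connected.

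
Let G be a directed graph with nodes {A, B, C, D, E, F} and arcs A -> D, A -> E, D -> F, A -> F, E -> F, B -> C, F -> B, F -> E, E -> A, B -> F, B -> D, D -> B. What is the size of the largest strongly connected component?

{A, B, D, E, F} are all mutually reachable — one SCC of size 5.
{C} is an SCC by itself.
The largest has 5 vertices.

5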